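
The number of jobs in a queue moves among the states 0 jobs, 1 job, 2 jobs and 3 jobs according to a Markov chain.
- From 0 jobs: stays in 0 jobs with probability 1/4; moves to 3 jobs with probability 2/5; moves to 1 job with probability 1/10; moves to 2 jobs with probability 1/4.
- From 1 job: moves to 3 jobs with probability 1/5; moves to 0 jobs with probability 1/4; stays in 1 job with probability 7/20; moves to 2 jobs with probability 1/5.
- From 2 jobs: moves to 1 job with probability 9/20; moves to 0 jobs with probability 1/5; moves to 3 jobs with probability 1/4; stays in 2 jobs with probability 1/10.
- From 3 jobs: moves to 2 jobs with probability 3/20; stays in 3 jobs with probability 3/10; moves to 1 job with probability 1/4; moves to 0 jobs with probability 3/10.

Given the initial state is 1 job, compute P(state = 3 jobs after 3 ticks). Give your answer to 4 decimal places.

Propagate the distribution vector 3 ticks from 1 job.
After 0 ticks: (0.0000, 1.0000, 0.0000, 0.0000)
After 1 tick: (0.2500, 0.3500, 0.2000, 0.2000)
After 2 ticks: (0.2500, 0.2875, 0.1825, 0.2800)
After 3 ticks: (0.2549, 0.2778, 0.1803, 0.2871)
P(in 3 jobs after 3 ticks) = 0.2871

0.2871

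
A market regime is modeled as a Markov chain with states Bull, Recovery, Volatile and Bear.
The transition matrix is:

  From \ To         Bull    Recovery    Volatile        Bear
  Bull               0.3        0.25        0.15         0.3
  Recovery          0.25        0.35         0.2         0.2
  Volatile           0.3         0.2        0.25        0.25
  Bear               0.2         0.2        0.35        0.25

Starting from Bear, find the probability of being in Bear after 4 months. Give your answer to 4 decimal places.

0.2507

Propagate the distribution vector 4 months from Bear.
After 0 months: (0.0000, 0.0000, 0.0000, 1.0000)
After 1 month: (0.2000, 0.2000, 0.3500, 0.2500)
After 2 months: (0.2650, 0.2400, 0.2450, 0.2500)
After 3 months: (0.2630, 0.2493, 0.2365, 0.2513)
After 4 months: (0.2624, 0.2505, 0.2364, 0.2507)
P(in Bear after 4 months) = 0.2507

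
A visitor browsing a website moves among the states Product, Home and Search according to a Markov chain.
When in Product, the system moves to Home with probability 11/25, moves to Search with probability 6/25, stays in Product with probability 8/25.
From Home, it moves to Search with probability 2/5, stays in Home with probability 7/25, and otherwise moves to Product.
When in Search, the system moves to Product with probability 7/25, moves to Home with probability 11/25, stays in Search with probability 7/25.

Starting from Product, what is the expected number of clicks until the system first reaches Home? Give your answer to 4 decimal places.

Let t(s) be the expected number of clicks to first reach Home from state s, with t(Home) = 0. Conditioning on the first click:
t(Product) = 1 + 0.32·t(Product) + 0.24·t(Search)
t(Search) = 1 + 0.28·t(Product) + 0.28·t(Search)
Solving: t(Product) = 2.2727, t(Search) = 2.2727.
Expected clicks from Product to Home: 2.2727.

2.2727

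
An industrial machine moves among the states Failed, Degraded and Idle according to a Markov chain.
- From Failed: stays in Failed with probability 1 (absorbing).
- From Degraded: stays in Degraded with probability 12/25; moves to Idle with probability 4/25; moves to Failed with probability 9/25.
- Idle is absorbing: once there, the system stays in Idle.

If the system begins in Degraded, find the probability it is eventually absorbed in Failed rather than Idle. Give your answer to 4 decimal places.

Let h(s) be the probability of absorption at Failed starting from transient state s. Then h(Failed) = 1 and h(Idle) = 0. By first-step analysis:
h(Degraded) = 0.36·1 + 0.48·h(Degraded) + 0.16·0
Solving: h(Degraded) = 0.6923.
Starting from Degraded, the probability is 0.6923.

0.6923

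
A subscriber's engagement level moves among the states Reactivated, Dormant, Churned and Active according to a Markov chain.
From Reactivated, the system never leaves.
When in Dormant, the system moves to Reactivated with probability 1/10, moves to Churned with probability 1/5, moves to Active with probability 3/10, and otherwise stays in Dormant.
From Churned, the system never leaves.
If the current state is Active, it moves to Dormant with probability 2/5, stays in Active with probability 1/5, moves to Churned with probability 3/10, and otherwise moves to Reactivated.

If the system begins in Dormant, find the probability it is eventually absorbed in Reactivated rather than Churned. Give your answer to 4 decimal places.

Let h(s) be the probability of absorption at Reactivated starting from transient state s. Then h(Reactivated) = 1 and h(Churned) = 0. By first-step analysis:
h(Dormant) = 0.1·1 + 0.4·h(Dormant) + 0.2·0 + 0.3·h(Active)
h(Active) = 0.1·1 + 0.4·h(Dormant) + 0.3·0 + 0.2·h(Active)
Solving: h(Dormant) = 0.3056, h(Active) = 0.2778.
Starting from Dormant, the probability is 0.3056.

0.3056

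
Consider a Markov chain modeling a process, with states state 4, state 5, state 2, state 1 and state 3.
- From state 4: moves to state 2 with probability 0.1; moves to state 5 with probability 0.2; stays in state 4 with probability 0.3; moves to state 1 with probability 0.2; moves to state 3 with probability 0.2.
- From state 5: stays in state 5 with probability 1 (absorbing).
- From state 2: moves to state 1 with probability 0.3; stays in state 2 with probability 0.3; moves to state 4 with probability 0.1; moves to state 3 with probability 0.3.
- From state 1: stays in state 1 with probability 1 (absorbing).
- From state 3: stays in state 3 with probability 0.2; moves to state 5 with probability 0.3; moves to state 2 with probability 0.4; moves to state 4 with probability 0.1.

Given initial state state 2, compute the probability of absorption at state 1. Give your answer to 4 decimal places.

Let h(s) be the probability of absorption at state 1 starting from transient state s. Then h(state 1) = 1 and h(state 5) = 0. By first-step analysis:
h(state 4) = 0.3·h(state 4) + 0.2·0 + 0.1·h(state 2) + 0.2·1 + 0.2·h(state 3)
h(state 2) = 0.1·h(state 4) + 0.3·h(state 2) + 0.3·1 + 0.3·h(state 3)
h(state 3) = 0.1·h(state 4) + 0.3·0 + 0.4·h(state 2) + 0.2·h(state 3)
Solving: h(state 4) = 0.4945, h(state 2) = 0.6691, h(state 3) = 0.3964.
Starting from state 2, the probability is 0.6691.

0.6691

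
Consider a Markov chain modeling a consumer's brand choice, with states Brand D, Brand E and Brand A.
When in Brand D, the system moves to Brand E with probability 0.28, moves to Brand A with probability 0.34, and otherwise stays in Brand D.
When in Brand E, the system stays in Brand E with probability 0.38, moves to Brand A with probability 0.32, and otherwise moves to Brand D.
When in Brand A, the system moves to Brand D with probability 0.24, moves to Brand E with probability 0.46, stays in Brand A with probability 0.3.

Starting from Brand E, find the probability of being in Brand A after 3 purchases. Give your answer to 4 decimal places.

0.3197

Propagate the distribution vector 3 purchases from Brand E.
After 0 purchases: (0.0000, 1.0000, 0.0000)
After 1 purchase: (0.3000, 0.3800, 0.3200)
After 2 purchases: (0.3048, 0.3756, 0.3196)
After 3 purchases: (0.3052, 0.3751, 0.3197)
P(in Brand A after 3 purchases) = 0.3197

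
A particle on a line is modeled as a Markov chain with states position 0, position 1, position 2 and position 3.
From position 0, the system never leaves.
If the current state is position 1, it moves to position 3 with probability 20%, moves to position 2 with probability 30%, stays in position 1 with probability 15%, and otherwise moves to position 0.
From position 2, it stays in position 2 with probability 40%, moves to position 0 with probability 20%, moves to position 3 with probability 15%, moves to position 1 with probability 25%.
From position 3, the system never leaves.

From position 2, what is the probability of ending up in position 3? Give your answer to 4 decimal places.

0.4080

Let h(s) be the probability of absorption at position 3 starting from transient state s. Then h(position 3) = 1 and h(position 0) = 0. By first-step analysis:
h(position 1) = 0.35·0 + 0.15·h(position 1) + 0.3·h(position 2) + 0.2·1
h(position 2) = 0.2·0 + 0.25·h(position 1) + 0.4·h(position 2) + 0.15·1
Solving: h(position 1) = 0.3793, h(position 2) = 0.4080.
Starting from position 2, the probability is 0.4080.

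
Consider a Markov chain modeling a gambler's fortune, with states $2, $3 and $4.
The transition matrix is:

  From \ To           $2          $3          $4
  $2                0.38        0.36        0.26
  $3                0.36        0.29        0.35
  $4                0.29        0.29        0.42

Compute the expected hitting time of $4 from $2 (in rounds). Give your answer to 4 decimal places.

Let t(s) be the expected number of rounds to first reach $4 from state s, with t($4) = 0. Conditioning on the first round:
t($2) = 1 + 0.38·t($2) + 0.36·t($3)
t($3) = 1 + 0.36·t($2) + 0.29·t($3)
Solving: t($2) = 3.4449, t($3) = 3.1552.
Expected rounds from $2 to $4: 3.4449.

3.4449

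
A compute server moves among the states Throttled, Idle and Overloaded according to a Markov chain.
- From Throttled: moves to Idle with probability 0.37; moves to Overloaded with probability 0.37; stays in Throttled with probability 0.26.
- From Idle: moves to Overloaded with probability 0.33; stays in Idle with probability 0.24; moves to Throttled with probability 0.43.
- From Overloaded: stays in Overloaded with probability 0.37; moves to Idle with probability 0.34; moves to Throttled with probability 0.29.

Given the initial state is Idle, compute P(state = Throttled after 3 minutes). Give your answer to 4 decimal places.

Propagate the distribution vector 3 minutes from Idle.
After 0 minutes: (0.0000, 1.0000, 0.0000)
After 1 minute: (0.4300, 0.2400, 0.3300)
After 2 minutes: (0.3107, 0.3289, 0.3604)
After 3 minutes: (0.3267, 0.3164, 0.3568)
P(in Throttled after 3 minutes) = 0.3267

0.3267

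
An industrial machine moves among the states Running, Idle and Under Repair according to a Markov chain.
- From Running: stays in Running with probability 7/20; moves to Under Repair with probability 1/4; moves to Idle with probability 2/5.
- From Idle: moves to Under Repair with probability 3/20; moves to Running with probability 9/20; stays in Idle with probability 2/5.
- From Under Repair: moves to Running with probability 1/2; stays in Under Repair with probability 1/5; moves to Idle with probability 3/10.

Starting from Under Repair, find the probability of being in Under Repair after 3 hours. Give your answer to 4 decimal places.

0.2015

Propagate the distribution vector 3 hours from Under Repair.
After 0 hours: (0.0000, 0.0000, 1.0000)
After 1 hour: (0.5000, 0.3000, 0.2000)
After 2 hours: (0.4100, 0.3800, 0.2100)
After 3 hours: (0.4195, 0.3790, 0.2015)
P(in Under Repair after 3 hours) = 0.2015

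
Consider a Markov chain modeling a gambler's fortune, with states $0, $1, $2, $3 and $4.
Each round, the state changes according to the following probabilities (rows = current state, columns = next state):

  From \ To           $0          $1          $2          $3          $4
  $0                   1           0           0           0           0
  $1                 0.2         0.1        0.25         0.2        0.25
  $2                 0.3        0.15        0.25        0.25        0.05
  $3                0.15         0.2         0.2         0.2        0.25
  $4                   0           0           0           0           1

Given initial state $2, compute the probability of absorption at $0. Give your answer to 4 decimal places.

Let h(s) be the probability of absorption at $0 starting from transient state s. Then h($0) = 1 and h($4) = 0. By first-step analysis:
h($1) = 0.2·1 + 0.1·h($1) + 0.25·h($2) + 0.2·h($3) + 0.25·0
h($2) = 0.3·1 + 0.15·h($1) + 0.25·h($2) + 0.25·h($3) + 0.05·0
h($3) = 0.15·1 + 0.2·h($1) + 0.2·h($2) + 0.2·h($3) + 0.25·0
Solving: h($1) = 0.5135, h($2) = 0.6633, h($3) = 0.4817.
Starting from $2, the probability is 0.6633.

0.6633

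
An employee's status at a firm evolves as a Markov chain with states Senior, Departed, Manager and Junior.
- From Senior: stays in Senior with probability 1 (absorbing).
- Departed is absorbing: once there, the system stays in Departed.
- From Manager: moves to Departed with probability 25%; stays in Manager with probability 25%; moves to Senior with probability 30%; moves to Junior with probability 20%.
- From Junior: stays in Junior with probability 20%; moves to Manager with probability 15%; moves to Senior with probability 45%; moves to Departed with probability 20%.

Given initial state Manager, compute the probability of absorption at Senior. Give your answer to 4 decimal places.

Let h(s) be the probability of absorption at Senior starting from transient state s. Then h(Senior) = 1 and h(Departed) = 0. By first-step analysis:
h(Manager) = 0.3·1 + 0.25·0 + 0.25·h(Manager) + 0.2·h(Junior)
h(Junior) = 0.45·1 + 0.2·0 + 0.15·h(Manager) + 0.2·h(Junior)
Solving: h(Manager) = 0.5789, h(Junior) = 0.6711.
Starting from Manager, the probability is 0.5789.

0.5789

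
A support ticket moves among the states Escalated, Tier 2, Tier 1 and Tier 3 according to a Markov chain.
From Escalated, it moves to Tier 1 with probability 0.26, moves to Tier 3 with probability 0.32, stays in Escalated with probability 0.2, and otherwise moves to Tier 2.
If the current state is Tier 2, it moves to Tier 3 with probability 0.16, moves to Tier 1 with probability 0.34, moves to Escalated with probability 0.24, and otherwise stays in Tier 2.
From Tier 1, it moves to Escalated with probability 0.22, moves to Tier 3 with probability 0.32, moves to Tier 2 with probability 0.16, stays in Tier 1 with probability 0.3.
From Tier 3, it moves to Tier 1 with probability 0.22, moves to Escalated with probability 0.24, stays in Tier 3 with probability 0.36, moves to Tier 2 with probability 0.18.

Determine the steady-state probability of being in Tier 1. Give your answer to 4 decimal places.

Let the stationary distribution be π with π = πP and π_1 + π_2 + π_3 + π_4 = 1.
π_1 = 0.2·π_1 + 0.24·π_2 + 0.22·π_3 + 0.24·π_4
π_2 = 0.22·π_1 + 0.26·π_2 + 0.16·π_3 + 0.18·π_4
π_3 = 0.26·π_1 + 0.34·π_2 + 0.3·π_3 + 0.22·π_4
Solving with the normalization constraint gives π = (0.2255, 0.1995, 0.2750, 0.3001).
So the stationary probability of Tier 1 is 0.2750.

0.2750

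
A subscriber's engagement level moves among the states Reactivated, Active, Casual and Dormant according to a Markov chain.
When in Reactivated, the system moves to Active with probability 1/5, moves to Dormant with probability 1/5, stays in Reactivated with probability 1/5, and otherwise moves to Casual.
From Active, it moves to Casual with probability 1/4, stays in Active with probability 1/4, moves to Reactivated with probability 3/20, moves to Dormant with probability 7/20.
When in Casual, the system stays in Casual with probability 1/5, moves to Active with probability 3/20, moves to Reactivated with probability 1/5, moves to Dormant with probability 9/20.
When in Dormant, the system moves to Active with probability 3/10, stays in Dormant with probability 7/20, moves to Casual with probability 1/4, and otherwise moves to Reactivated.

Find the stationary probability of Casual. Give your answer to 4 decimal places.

Let the stationary distribution be π with π = πP and π_1 + π_2 + π_3 + π_4 = 1.
π_1 = 0.2·π_1 + 0.15·π_2 + 0.2·π_3 + 0.1·π_4
π_2 = 0.2·π_1 + 0.25·π_2 + 0.15·π_3 + 0.3·π_4
π_3 = 0.4·π_1 + 0.25·π_2 + 0.2·π_3 + 0.25·π_4
Solving with the normalization constraint gives π = (0.1530, 0.2340, 0.2600, 0.3530).
So the stationary probability of Casual is 0.2600.

0.2600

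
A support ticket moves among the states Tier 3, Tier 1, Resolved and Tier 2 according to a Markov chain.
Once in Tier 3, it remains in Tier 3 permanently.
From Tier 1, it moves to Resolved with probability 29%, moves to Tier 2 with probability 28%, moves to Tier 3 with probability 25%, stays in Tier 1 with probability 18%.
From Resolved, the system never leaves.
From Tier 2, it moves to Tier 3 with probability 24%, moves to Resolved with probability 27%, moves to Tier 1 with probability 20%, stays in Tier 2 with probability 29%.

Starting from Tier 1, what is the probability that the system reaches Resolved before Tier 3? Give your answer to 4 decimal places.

Let h(s) be the probability of absorption at Resolved starting from transient state s. Then h(Resolved) = 1 and h(Tier 3) = 0. By first-step analysis:
h(Tier 1) = 0.25·0 + 0.18·h(Tier 1) + 0.29·1 + 0.28·h(Tier 2)
h(Tier 2) = 0.24·0 + 0.2·h(Tier 1) + 0.27·1 + 0.29·h(Tier 2)
Solving: h(Tier 1) = 0.5350, h(Tier 2) = 0.5310.
Starting from Tier 1, the probability is 0.5350.

0.5350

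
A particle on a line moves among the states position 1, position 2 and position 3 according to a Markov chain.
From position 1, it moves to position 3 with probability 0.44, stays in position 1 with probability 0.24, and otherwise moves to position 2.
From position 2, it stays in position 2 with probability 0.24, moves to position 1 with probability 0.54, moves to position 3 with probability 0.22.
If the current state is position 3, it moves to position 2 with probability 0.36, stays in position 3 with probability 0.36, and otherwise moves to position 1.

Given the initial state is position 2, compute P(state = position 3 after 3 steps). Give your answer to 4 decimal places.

Propagate the distribution vector 3 steps from position 2.
After 0 steps: (0.0000, 1.0000, 0.0000)
After 1 step: (0.5400, 0.2400, 0.2200)
After 2 steps: (0.3208, 0.3096, 0.3696)
After 3 steps: (0.3477, 0.3100, 0.3423)
P(in position 3 after 3 steps) = 0.3423

0.3423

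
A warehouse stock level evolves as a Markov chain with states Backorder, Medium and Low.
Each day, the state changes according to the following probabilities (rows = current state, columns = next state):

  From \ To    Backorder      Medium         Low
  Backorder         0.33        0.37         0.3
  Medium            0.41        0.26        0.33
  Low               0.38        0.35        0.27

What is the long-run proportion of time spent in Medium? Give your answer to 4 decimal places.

0.3279

Let the stationary distribution be π with π = πP and π_1 + π_2 + π_3 = 1.
π_1 = 0.33·π_1 + 0.41·π_2 + 0.38·π_3
π_2 = 0.37·π_1 + 0.26·π_2 + 0.35·π_3
Solving with the normalization constraint gives π = (0.3713, 0.3279, 0.3008).
So the stationary probability of Medium is 0.3279.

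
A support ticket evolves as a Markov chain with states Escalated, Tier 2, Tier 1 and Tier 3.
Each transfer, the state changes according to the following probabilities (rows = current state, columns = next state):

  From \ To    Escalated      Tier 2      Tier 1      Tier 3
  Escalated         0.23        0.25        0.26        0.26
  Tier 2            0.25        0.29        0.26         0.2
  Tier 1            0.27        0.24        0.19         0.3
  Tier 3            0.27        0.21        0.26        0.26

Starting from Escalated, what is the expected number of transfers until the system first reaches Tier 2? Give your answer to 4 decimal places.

Let t(s) be the expected number of transfers to first reach Tier 2 from state s, with t(Tier 2) = 0. Conditioning on the first transfer:
t(Escalated) = 1 + 0.23·t(Escalated) + 0.26·t(Tier 1) + 0.26·t(Tier 3)
t(Tier 1) = 1 + 0.27·t(Escalated) + 0.19·t(Tier 1) + 0.3·t(Tier 3)
t(Tier 3) = 1 + 0.27·t(Escalated) + 0.26·t(Tier 1) + 0.26·t(Tier 3)
Solving: t(Escalated) = 4.2233, t(Tier 1) = 4.2691, t(Tier 3) = 4.3922.
Expected transfers from Escalated to Tier 2: 4.2233.

4.2233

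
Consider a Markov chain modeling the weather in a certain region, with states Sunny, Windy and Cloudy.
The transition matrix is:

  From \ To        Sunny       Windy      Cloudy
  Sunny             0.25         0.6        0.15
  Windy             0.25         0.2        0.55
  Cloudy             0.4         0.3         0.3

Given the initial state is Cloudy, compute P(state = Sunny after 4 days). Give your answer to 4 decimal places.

Propagate the distribution vector 4 days from Cloudy.
After 0 days: (0.0000, 0.0000, 1.0000)
After 1 day: (0.4000, 0.3000, 0.3000)
After 2 days: (0.2950, 0.3900, 0.3150)
After 3 days: (0.2973, 0.3495, 0.3533)
After 4 days: (0.3030, 0.3542, 0.3428)
P(in Sunny after 4 days) = 0.3030

0.3030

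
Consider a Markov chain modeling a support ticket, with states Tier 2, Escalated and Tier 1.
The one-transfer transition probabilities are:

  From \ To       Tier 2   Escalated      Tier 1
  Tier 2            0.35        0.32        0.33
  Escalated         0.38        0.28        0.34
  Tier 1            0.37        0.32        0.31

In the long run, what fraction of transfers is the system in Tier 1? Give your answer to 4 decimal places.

Let the stationary distribution be π with π = πP and π_1 + π_2 + π_3 = 1.
π_1 = 0.35·π_1 + 0.38·π_2 + 0.37·π_3
π_2 = 0.32·π_1 + 0.28·π_2 + 0.32·π_3
Solving with the normalization constraint gives π = (0.3658, 0.3077, 0.3265).
So the stationary probability of Tier 1 is 0.3265.

0.3265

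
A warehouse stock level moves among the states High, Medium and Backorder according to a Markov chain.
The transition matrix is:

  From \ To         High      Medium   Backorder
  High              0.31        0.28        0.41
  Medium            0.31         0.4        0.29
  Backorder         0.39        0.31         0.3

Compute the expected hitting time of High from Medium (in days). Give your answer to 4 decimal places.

2.9991

Let t(s) be the expected number of days to first reach High from state s, with t(High) = 0. Conditioning on the first day:
t(Medium) = 1 + 0.4·t(Medium) + 0.29·t(Backorder)
t(Backorder) = 1 + 0.31·t(Medium) + 0.3·t(Backorder)
Solving: t(Medium) = 2.9991, t(Backorder) = 2.7567.
Expected days from Medium to High: 2.9991.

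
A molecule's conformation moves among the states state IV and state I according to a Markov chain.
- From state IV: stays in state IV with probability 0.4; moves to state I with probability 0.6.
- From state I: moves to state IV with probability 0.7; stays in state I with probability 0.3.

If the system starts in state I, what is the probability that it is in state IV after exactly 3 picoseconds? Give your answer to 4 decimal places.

0.5530

Propagate the distribution vector 3 picoseconds from state I.
After 0 picoseconds: (0.0000, 1.0000)
After 1 picosecond: (0.7000, 0.3000)
After 2 picoseconds: (0.4900, 0.5100)
After 3 picoseconds: (0.5530, 0.4470)
P(in state IV after 3 picoseconds) = 0.5530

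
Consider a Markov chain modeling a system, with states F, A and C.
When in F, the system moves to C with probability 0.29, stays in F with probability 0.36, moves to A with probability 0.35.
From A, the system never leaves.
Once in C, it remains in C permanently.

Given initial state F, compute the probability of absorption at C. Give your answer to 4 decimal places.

0.4531

Let h(s) be the probability of absorption at C starting from transient state s. Then h(C) = 1 and h(A) = 0. By first-step analysis:
h(F) = 0.36·h(F) + 0.35·0 + 0.29·1
Solving: h(F) = 0.4531.
Starting from F, the probability is 0.4531.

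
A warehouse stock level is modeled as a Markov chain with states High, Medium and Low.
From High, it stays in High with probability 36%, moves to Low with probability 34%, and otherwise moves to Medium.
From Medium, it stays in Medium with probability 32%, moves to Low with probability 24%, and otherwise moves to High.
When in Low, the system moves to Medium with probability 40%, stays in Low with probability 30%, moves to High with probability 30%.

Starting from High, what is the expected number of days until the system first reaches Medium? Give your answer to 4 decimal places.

Let t(s) be the expected number of days to first reach Medium from state s, with t(Medium) = 0. Conditioning on the first day:
t(High) = 1 + 0.36·t(High) + 0.34·t(Low)
t(Low) = 1 + 0.3·t(High) + 0.3·t(Low)
Solving: t(High) = 3.0058, t(Low) = 2.7168.
Expected days from High to Medium: 3.0058.

3.0058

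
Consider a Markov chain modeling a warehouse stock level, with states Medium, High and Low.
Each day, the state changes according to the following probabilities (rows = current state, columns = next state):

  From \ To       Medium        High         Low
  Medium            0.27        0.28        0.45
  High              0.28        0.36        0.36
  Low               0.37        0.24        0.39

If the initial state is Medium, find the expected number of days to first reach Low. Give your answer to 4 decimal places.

2.3663

Let t(s) be the expected number of days to first reach Low from state s, with t(Low) = 0. Conditioning on the first day:
t(Medium) = 1 + 0.27·t(Medium) + 0.28·t(High)
t(High) = 1 + 0.28·t(Medium) + 0.36·t(High)
Solving: t(Medium) = 2.3663, t(High) = 2.5977.
Expected days from Medium to Low: 2.3663.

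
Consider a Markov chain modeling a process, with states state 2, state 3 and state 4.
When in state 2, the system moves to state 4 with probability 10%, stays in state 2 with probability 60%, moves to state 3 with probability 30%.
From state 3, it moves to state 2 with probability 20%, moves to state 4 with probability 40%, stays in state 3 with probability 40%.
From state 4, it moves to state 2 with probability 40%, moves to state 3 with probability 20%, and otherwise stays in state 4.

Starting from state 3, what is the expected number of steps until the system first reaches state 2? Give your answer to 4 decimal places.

Let t(s) be the expected number of steps to first reach state 2 from state s, with t(state 2) = 0. Conditioning on the first step:
t(state 3) = 1 + 0.4·t(state 3) + 0.4·t(state 4)
t(state 4) = 1 + 0.2·t(state 3) + 0.4·t(state 4)
Solving: t(state 3) = 3.5714, t(state 4) = 2.8571.
Expected steps from state 3 to state 2: 3.5714.

3.5714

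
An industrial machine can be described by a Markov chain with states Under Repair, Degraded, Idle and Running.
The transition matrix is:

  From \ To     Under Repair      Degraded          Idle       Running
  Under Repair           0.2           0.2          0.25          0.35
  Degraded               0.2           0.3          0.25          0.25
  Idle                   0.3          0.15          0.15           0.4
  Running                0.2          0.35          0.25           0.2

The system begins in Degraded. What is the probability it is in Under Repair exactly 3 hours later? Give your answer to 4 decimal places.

0.2225

Propagate the distribution vector 3 hours from Degraded.
After 0 hours: (0.0000, 1.0000, 0.0000, 0.0000)
After 1 hour: (0.2000, 0.3000, 0.2500, 0.2500)
After 2 hours: (0.2250, 0.2550, 0.2250, 0.2950)
After 3 hours: (0.2225, 0.2585, 0.2275, 0.2915)
P(in Under Repair after 3 hours) = 0.2225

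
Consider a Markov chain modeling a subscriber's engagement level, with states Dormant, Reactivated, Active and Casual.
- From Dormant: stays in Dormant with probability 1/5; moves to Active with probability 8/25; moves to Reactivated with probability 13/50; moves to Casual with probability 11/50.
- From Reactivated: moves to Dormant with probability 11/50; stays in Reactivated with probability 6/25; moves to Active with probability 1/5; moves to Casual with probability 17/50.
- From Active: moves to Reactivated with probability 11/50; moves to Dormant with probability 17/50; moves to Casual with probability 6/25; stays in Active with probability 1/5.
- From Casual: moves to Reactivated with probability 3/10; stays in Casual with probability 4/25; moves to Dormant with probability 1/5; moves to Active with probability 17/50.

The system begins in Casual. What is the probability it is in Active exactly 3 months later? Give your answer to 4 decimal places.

Propagate the distribution vector 3 months from Casual.
After 0 months: (0.0000, 0.0000, 0.0000, 1.0000)
After 1 month: (0.2000, 0.3000, 0.3400, 0.1600)
After 2 months: (0.2536, 0.2468, 0.2464, 0.2532)
After 3 months: (0.2394, 0.2553, 0.2659, 0.2394)
P(in Active after 3 months) = 0.2659

0.2659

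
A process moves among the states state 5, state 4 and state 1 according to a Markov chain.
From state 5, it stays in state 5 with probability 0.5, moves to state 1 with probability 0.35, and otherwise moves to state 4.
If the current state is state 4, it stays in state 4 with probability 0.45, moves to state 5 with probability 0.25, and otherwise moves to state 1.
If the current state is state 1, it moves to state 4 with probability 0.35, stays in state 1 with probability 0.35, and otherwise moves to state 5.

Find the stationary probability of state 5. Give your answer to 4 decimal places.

Let the stationary distribution be π with π = πP and π_1 + π_2 + π_3 = 1.
π_1 = 0.5·π_1 + 0.25·π_2 + 0.3·π_3
π_2 = 0.15·π_1 + 0.45·π_2 + 0.35·π_3
Solving with the normalization constraint gives π = (0.3556, 0.3099, 0.3345).
So the stationary probability of state 5 is 0.3556.

0.3556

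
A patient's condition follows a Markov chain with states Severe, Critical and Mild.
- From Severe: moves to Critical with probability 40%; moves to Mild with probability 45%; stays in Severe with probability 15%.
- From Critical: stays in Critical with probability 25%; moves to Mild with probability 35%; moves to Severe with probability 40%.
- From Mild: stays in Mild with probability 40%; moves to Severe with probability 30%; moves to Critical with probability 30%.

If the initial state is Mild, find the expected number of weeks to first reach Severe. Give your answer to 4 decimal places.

3.0435

Let t(s) be the expected number of weeks to first reach Severe from state s, with t(Severe) = 0. Conditioning on the first week:
t(Critical) = 1 + 0.25·t(Critical) + 0.35·t(Mild)
t(Mild) = 1 + 0.3·t(Critical) + 0.4·t(Mild)
Solving: t(Critical) = 2.7536, t(Mild) = 3.0435.
Expected weeks from Mild to Severe: 3.0435.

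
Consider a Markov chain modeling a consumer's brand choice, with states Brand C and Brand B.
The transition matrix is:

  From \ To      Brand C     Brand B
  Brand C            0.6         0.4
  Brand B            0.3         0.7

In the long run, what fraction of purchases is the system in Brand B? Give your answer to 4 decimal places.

Let the stationary distribution be π with π = πP and π_1 + π_2 = 1.
π_1 = 0.6·π_1 + 0.3·π_2
Solving with the normalization constraint gives π = (0.4286, 0.5714).
So the stationary probability of Brand B is 0.5714.

0.5714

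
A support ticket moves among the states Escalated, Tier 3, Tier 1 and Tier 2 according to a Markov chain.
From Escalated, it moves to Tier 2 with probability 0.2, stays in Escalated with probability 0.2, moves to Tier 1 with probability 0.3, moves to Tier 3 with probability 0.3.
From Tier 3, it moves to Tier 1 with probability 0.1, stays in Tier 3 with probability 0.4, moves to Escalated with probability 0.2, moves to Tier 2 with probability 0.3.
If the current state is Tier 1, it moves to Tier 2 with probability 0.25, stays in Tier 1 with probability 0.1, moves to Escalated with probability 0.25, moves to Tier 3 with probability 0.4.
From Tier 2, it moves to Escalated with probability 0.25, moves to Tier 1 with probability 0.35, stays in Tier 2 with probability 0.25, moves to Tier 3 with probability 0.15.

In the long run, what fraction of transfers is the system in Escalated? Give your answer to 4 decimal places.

0.2231

Let the stationary distribution be π with π = πP and π_1 + π_2 + π_3 + π_4 = 1.
π_1 = 0.2·π_1 + 0.2·π_2 + 0.25·π_3 + 0.25·π_4
π_2 = 0.3·π_1 + 0.4·π_2 + 0.4·π_3 + 0.15·π_4
π_3 = 0.3·π_1 + 0.1·π_2 + 0.1·π_3 + 0.35·π_4
Solving with the normalization constraint gives π = (0.2231, 0.3140, 0.2083, 0.2545).
So the stationary probability of Escalated is 0.2231.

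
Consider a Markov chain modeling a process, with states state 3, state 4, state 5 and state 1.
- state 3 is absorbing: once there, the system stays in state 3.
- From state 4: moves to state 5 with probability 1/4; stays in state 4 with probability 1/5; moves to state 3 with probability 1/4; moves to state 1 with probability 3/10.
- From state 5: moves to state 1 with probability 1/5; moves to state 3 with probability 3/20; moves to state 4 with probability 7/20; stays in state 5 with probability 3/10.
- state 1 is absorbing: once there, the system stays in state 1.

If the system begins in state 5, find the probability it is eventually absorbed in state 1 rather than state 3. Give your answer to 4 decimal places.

Let h(s) be the probability of absorption at state 1 starting from transient state s. Then h(state 1) = 1 and h(state 3) = 0. By first-step analysis:
h(state 4) = 0.25·0 + 0.2·h(state 4) + 0.25·h(state 5) + 0.3·1
h(state 5) = 0.15·0 + 0.35·h(state 4) + 0.3·h(state 5) + 0.2·1
Solving: h(state 4) = 0.5503, h(state 5) = 0.5608.
Starting from state 5, the probability is 0.5608.

0.5608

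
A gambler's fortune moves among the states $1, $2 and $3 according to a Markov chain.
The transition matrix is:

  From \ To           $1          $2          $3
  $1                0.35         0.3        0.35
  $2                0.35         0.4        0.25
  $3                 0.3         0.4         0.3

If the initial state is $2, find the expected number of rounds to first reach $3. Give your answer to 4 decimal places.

Let t(s) be the expected number of rounds to first reach $3 from state s, with t($3) = 0. Conditioning on the first round:
t($1) = 1 + 0.35·t($1) + 0.3·t($2)
t($2) = 1 + 0.35·t($1) + 0.4·t($2)
Solving: t($1) = 3.1579, t($2) = 3.5088.
Expected rounds from $2 to $3: 3.5088.

3.5088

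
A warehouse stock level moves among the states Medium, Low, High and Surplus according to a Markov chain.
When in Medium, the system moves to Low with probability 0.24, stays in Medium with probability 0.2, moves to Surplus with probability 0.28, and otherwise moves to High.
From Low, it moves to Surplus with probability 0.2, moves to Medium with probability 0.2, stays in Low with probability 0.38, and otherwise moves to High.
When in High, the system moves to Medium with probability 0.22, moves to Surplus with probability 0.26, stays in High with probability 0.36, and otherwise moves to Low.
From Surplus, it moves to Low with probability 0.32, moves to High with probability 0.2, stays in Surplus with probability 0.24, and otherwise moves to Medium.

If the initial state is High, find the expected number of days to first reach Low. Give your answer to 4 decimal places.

Let t(s) be the expected number of days to first reach Low from state s, with t(Low) = 0. Conditioning on the first day:
t(Medium) = 1 + 0.2·t(Medium) + 0.28·t(High) + 0.28·t(Surplus)
t(High) = 1 + 0.22·t(Medium) + 0.36·t(High) + 0.26·t(Surplus)
t(Surplus) = 1 + 0.24·t(Medium) + 0.2·t(High) + 0.24·t(Surplus)
Solving: t(Medium) = 4.1912, t(High) = 4.5633, t(Surplus) = 3.8402.
Expected days from High to Low: 4.5633.

4.5633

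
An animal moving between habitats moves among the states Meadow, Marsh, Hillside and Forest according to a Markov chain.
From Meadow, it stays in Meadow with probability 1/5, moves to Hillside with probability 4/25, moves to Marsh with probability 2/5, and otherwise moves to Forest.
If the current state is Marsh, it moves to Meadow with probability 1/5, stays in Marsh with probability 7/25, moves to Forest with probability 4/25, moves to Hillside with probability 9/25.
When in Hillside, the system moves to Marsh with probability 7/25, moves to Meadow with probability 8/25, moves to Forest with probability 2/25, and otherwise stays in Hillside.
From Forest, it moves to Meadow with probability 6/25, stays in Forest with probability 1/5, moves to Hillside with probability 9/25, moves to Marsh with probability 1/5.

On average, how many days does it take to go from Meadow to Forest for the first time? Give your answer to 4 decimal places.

Let t(s) be the expected number of days to first reach Forest from state s, with t(Forest) = 0. Conditioning on the first day:
t(Meadow) = 1 + 0.2·t(Meadow) + 0.4·t(Marsh) + 0.16·t(Hillside)
t(Marsh) = 1 + 0.2·t(Meadow) + 0.28·t(Marsh) + 0.36·t(Hillside)
t(Hillside) = 1 + 0.32·t(Meadow) + 0.28·t(Marsh) + 0.32·t(Hillside)
Solving: t(Meadow) = 5.8566, t(Marsh) = 6.4588, t(Hillside) = 6.8862.
Expected days from Meadow to Forest: 5.8566.

5.8566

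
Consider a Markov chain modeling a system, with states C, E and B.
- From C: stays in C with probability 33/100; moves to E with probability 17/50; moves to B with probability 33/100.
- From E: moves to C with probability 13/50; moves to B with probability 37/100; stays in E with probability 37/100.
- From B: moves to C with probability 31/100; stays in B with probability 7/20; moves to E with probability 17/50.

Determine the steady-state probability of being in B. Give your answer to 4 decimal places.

0.3510

Let the stationary distribution be π with π = πP and π_1 + π_2 + π_3 = 1.
π_1 = 0.33·π_1 + 0.26·π_2 + 0.31·π_3
π_2 = 0.34·π_1 + 0.37·π_2 + 0.34·π_3
Solving with the normalization constraint gives π = (0.2984, 0.3505, 0.3510).
So the stationary probability of B is 0.3510.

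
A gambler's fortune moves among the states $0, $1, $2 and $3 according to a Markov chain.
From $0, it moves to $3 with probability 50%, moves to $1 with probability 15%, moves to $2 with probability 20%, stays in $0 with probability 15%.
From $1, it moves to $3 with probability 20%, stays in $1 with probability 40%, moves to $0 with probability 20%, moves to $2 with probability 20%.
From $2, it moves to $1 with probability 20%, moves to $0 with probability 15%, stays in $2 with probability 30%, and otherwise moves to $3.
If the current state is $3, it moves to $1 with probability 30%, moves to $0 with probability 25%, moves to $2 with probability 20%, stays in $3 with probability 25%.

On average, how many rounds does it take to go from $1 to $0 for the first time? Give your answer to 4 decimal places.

Let t(s) be the expected number of rounds to first reach $0 from state s, with t($0) = 0. Conditioning on the first round:
t($1) = 1 + 0.4·t($1) + 0.2·t($2) + 0.2·t($3)
t($2) = 1 + 0.2·t($1) + 0.3·t($2) + 0.35·t($3)
t($3) = 1 + 0.3·t($1) + 0.2·t($2) + 0.25·t($3)
Solving: t($1) = 4.9709, t($2) = 5.2035, t($3) = 4.7093.
Expected rounds from $1 to $0: 4.9709.

4.9709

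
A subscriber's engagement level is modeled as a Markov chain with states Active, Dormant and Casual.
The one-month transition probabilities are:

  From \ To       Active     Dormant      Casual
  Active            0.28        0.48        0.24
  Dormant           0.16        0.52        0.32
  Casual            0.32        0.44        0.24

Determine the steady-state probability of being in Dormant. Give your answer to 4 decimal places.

Let the stationary distribution be π with π = πP and π_1 + π_2 + π_3 = 1.
π_1 = 0.28·π_1 + 0.16·π_2 + 0.32·π_3
π_2 = 0.48·π_1 + 0.52·π_2 + 0.44·π_3
Solving with the normalization constraint gives π = (0.2326, 0.4884, 0.2791).
So the stationary probability of Dormant is 0.4884.

0.4884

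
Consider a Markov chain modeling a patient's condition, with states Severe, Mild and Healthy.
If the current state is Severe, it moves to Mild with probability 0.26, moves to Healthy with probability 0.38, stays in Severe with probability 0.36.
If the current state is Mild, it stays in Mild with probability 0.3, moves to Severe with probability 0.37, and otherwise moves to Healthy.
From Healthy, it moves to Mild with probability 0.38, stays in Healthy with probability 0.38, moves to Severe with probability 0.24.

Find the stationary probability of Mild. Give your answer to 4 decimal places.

0.3164

Let the stationary distribution be π with π = πP and π_1 + π_2 + π_3 = 1.
π_1 = 0.36·π_1 + 0.37·π_2 + 0.24·π_3
π_2 = 0.26·π_1 + 0.3·π_2 + 0.38·π_3
Solving with the normalization constraint gives π = (0.3195, 0.3164, 0.3642).
So the stationary probability of Mild is 0.3164.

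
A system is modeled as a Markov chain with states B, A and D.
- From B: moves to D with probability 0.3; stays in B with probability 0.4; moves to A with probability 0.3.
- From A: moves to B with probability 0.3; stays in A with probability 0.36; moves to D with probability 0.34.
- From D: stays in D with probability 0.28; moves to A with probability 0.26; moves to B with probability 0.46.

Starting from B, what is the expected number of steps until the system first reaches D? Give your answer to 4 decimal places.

3.1973

Let t(s) be the expected number of steps to first reach D from state s, with t(D) = 0. Conditioning on the first step:
t(B) = 1 + 0.4·t(B) + 0.3·t(A)
t(A) = 1 + 0.3·t(B) + 0.36·t(A)
Solving: t(B) = 3.1973, t(A) = 3.0612.
Expected steps from B to D: 3.1973.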